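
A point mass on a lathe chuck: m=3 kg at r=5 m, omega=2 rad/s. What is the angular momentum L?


Given: m = 3 kg, r = 5 m, omega = 2 rad/s
For a point mass: I = m*r^2
I = 3*5^2 = 3*25 = 75
L = I*omega = 75*2
L = 150 kg*m^2/s

150 kg*m^2/s


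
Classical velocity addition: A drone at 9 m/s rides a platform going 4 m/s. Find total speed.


Given: object velocity = 9 m/s, platform velocity = 4 m/s (same direction)
Using classical velocity addition: v_total = v_object + v_platform
v_total = 9 + 4
v_total = 13 m/s

13 m/s


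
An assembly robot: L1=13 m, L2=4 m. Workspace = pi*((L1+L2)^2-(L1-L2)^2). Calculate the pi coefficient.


Given: L1 = 13, L2 = 4
(L1+L2)^2 = (17)^2 = 289
(L1-L2)^2 = (9)^2 = 81
Difference = 289 - 81 = 208
This equals 4*L1*L2 = 4*13*4 = 208
Workspace area = 208*pi

208


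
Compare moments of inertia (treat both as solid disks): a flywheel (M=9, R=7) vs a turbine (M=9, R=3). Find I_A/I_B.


Given: M1=9 kg, R1=7 m, M2=9 kg, R2=3 m
For a disk: I = (1/2)*M*R^2, so I_A/I_B = (M1*R1^2)/(M2*R2^2)
M1*R1^2 = 9*49 = 441
M2*R2^2 = 9*9 = 81
I_A/I_B = 441/81 = 49/9

49/9


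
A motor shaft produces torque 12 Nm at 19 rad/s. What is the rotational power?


Given: tau = 12 Nm, omega = 19 rad/s
Using P = tau * omega
P = 12 * 19
P = 228 W

228 W


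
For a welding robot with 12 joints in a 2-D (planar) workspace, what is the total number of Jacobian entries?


Given: task space dimension = 2, joints = 12
Jacobian is a 2 x 12 matrix
Total entries = rows * columns
Total = 2 * 12
Total = 24

24


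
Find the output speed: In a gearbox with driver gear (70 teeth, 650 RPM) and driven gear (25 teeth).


Given: N1 = 70 teeth, w1 = 650 RPM, N2 = 25 teeth
Using N1*w1 = N2*w2
w2 = N1*w1 / N2
w2 = 70*650 / 25
w2 = 45500 / 25
w2 = 1820 RPM

1820 RPM


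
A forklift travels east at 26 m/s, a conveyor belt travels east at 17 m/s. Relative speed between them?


Given: v_A = 26 m/s east, v_B = 17 m/s east
Both move in the same direction; relative speed = |v_A - v_B|
|26 - 17| = |9|
= 9 m/s

9 m/s


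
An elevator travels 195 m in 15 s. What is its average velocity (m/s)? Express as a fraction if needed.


Given: distance d = 195 m, time t = 15 s
Using v = d / t
v = 195 / 15
v = 13 m/s

13 m/s


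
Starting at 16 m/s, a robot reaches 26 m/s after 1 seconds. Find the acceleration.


Given: initial velocity v0 = 16 m/s, final velocity v = 26 m/s, time t = 1 s
Using a = (v - v0) / t
a = (26 - 16) / 1
a = 10 / 1
a = 10 m/s^2

10 m/s^2


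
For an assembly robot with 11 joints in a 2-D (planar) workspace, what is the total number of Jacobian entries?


Given: task space dimension = 2, joints = 11
Jacobian is a 2 x 11 matrix
Total entries = rows * columns
Total = 2 * 11
Total = 22

22


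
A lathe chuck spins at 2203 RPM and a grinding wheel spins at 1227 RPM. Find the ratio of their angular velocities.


Given: RPM_A = 2203, RPM_B = 1227
omega = 2*pi*RPM/60, so omega_A/omega_B = RPM_A / RPM_B
omega_A/omega_B = 2203 / 1227
omega_A/omega_B = 2203/1227

2203/1227


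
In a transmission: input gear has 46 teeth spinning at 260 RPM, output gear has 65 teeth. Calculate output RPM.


Given: N1 = 46 teeth, w1 = 260 RPM, N2 = 65 teeth
Using N1*w1 = N2*w2
w2 = N1*w1 / N2
w2 = 46*260 / 65
w2 = 11960 / 65
w2 = 184 RPM

184 RPM


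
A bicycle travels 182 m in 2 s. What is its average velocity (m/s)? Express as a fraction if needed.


Given: distance d = 182 m, time t = 2 s
Using v = d / t
v = 182 / 2
v = 91 m/s

91 m/s


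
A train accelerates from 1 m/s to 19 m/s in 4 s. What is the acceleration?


Given: initial velocity v0 = 1 m/s, final velocity v = 19 m/s, time t = 4 s
Using a = (v - v0) / t
a = (19 - 1) / 4
a = 18 / 4
a = 9/2 m/s^2

9/2 m/s^2


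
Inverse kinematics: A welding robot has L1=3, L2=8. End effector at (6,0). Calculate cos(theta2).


Given: L1 = 3, L2 = 8, target (x, y) = (6, 0)
Using cos(theta2) = (x^2 + y^2 - L1^2 - L2^2) / (2*L1*L2)
x^2 + y^2 = 6^2 + 0 = 36
L1^2 + L2^2 = 9 + 64 = 73
Numerator = 36 - 73 = -37
Denominator = 2*3*8 = 48
cos(theta2) = -37/48 = -37/48

-37/48


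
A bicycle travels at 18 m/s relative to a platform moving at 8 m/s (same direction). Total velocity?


Given: object velocity = 18 m/s, platform velocity = 8 m/s (same direction)
Using classical velocity addition: v_total = v_object + v_platform
v_total = 18 + 8
v_total = 26 m/s

26 m/s


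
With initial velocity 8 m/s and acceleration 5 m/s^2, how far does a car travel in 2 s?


Given: v0 = 8 m/s, a = 5 m/s^2, t = 2 s
Using s = v0*t + (1/2)*a*t^2
s = 8*2 + (1/2)*5*2^2
s = 16 + (1/2)*20
s = 16 + 10
s = 26

26 m


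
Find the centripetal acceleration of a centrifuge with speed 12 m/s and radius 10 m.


Given: v = 12 m/s, r = 10 m
Using a_c = v^2 / r
a_c = 12^2 / 10
a_c = 144 / 10
a_c = 72/5 m/s^2

72/5 m/s^2


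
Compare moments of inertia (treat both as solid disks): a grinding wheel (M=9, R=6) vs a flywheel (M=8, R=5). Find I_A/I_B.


Given: M1=9 kg, R1=6 m, M2=8 kg, R2=5 m
For a disk: I = (1/2)*M*R^2, so I_A/I_B = (M1*R1^2)/(M2*R2^2)
M1*R1^2 = 9*36 = 324
M2*R2^2 = 8*25 = 200
I_A/I_B = 324/200 = 81/50

81/50


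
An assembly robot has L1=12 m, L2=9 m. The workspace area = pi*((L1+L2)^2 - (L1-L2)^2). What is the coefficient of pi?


Given: L1 = 12, L2 = 9
(L1+L2)^2 = (21)^2 = 441
(L1-L2)^2 = (3)^2 = 9
Difference = 441 - 9 = 432
This equals 4*L1*L2 = 4*12*9 = 432
Workspace area = 432*pi

432


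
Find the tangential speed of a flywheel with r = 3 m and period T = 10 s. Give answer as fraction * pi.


Given: radius r = 3 m, period T = 10 s
Using v = 2*pi*r / T
v = 2*pi*3 / 10
v = 6*pi / 10
v = 3/5*pi m/s

3/5*pi m/s


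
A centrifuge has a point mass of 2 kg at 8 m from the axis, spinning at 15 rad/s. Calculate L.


Given: m = 2 kg, r = 8 m, omega = 15 rad/s
For a point mass: I = m*r^2
I = 2*8^2 = 2*64 = 128
L = I*omega = 128*15
L = 1920 kg*m^2/s

1920 kg*m^2/s


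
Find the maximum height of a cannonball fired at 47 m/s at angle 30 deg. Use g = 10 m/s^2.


Given: v0 = 47 m/s, theta = 30 deg, g = 10 m/s^2
sin^2(30) = 1/4
Using H = v0^2 * sin^2(theta) / (2*g)
H = 47^2 * 1/4 / (2*10)
H = 2209 * 1/4 / 20
H = 2209/4 / 20
H = 2209/80 m

2209/80 m


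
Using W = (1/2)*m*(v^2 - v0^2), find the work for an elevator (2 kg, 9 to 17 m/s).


Given: m = 2 kg, v0 = 9 m/s, v = 17 m/s
Using W = (1/2)*m*(v^2 - v0^2)
v^2 = 17^2 = 289
v0^2 = 9^2 = 81
v^2 - v0^2 = 289 - 81 = 208
W = (1/2)*2*208 = 208 J

208 J


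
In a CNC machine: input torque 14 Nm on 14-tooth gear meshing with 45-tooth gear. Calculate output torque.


Given: N1 = 14, N2 = 45, T1 = 14 Nm
Using T2/T1 = N2/N1
T2 = T1 * N2 / N1
T2 = 14 * 45 / 14
T2 = 630 / 14
T2 = 45 Nm

45 Nm


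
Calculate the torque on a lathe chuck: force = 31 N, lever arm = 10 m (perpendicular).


Given: F = 31 N, r = 10 m, angle = 90 deg (perpendicular)
Using tau = F * r * sin(90)
sin(90) = 1
tau = 31 * 10 * 1
tau = 310 Nm

310 Nm


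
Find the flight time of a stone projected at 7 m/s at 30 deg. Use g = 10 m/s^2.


Given: v0 = 7 m/s, theta = 30 deg, g = 10 m/s^2
sin(30) = 1/2
Using T = 2*v0*sin(theta) / g
T = 2*7*1/2 / 10
T = 7 / 10
T = 7/10 s

7/10 s


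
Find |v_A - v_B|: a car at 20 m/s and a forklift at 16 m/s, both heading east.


Given: v_A = 20 m/s east, v_B = 16 m/s east
Both move in the same direction; relative speed = |v_A - v_B|
|20 - 16| = |4|
= 4 m/s

4 m/s


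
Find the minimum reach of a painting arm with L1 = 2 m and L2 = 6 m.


Given: L1 = 2 m, L2 = 6 m
For a 2-link planar arm, min reach = |L1 - L2| (second link folded back)
Min reach = |2 - 6|
Min reach = 4 m

4 m


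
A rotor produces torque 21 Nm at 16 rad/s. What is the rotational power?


Given: tau = 21 Nm, omega = 16 rad/s
Using P = tau * omega
P = 21 * 16
P = 336 W

336 W


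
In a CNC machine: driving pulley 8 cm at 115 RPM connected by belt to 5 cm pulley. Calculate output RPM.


Given: D1 = 8 cm, w1 = 115 RPM, D2 = 5 cm
Using D1*w1 = D2*w2
w2 = D1*w1 / D2
w2 = 8*115 / 5
w2 = 920 / 5
w2 = 184 RPM

184 RPM


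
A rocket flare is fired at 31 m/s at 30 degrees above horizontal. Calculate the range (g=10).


Given: v0 = 31 m/s, theta = 30 deg, g = 10 m/s^2
sin(2*30) = sin(60) = sqrt(3)/2
Using R = v0^2 * sin(2*theta) / g
R = 31^2 * (sqrt(3)/2) / 10
R = 961 * sqrt(3) / 20
R = 961/20*sqrt(3) m

961/20*sqrt(3) m


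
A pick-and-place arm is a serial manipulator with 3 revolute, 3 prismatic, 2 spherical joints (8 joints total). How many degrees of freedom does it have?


Given: serial robot with 3 revolute, 3 prismatic, 2 spherical joints
DOF contribution per joint type: revolute=1, prismatic=1, spherical=3, fixed=0
DOF = 3*1 + 3*1 + 2*3
DOF = 12

12


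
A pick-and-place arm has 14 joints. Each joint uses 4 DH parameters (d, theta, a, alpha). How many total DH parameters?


Given: 14 joints, 4 DH parameters per joint (d, theta, a, alpha)
Total DH parameters = number_of_joints * 4
Total = 14 * 4
Total = 56

56


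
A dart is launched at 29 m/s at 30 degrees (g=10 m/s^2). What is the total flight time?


Given: v0 = 29 m/s, theta = 30 deg, g = 10 m/s^2
sin(30) = 1/2
Using T = 2*v0*sin(theta) / g
T = 2*29*1/2 / 10
T = 29 / 10
T = 29/10 s

29/10 s


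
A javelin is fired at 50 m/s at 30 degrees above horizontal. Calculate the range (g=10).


Given: v0 = 50 m/s, theta = 30 deg, g = 10 m/s^2
sin(2*30) = sin(60) = sqrt(3)/2
Using R = v0^2 * sin(2*theta) / g
R = 50^2 * (sqrt(3)/2) / 10
R = 2500 * sqrt(3) / 20
R = 125*sqrt(3) m

125*sqrt(3) m


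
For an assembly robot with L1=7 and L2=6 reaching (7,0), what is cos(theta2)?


Given: L1 = 7, L2 = 6, target (x, y) = (7, 0)
Using cos(theta2) = (x^2 + y^2 - L1^2 - L2^2) / (2*L1*L2)
x^2 + y^2 = 7^2 + 0 = 49
L1^2 + L2^2 = 49 + 36 = 85
Numerator = 49 - 85 = -36
Denominator = 2*7*6 = 84
cos(theta2) = -36/84 = -3/7

-3/7


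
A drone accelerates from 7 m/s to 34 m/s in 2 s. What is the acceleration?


Given: initial velocity v0 = 7 m/s, final velocity v = 34 m/s, time t = 2 s
Using a = (v - v0) / t
a = (34 - 7) / 2
a = 27 / 2
a = 27/2 m/s^2

27/2 m/s^2


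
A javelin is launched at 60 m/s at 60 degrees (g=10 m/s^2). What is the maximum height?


Given: v0 = 60 m/s, theta = 60 deg, g = 10 m/s^2
sin^2(60) = 3/4
Using H = v0^2 * sin^2(theta) / (2*g)
H = 60^2 * 3/4 / (2*10)
H = 3600 * 3/4 / 20
H = 2700 / 20
H = 135 m

135 m


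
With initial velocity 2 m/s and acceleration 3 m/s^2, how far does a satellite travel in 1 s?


Given: v0 = 2 m/s, a = 3 m/s^2, t = 1 s
Using s = v0*t + (1/2)*a*t^2
s = 2*1 + (1/2)*3*1^2
s = 2 + (1/2)*3
s = 2 + 3/2
s = 7/2

7/2 m


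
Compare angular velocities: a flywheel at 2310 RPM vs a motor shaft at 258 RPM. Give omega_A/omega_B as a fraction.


Given: RPM_A = 2310, RPM_B = 258
omega = 2*pi*RPM/60, so omega_A/omega_B = RPM_A / RPM_B
omega_A/omega_B = 2310 / 258
omega_A/omega_B = 385/43

385/43


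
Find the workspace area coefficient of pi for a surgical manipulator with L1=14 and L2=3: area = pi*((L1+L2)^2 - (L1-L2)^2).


Given: L1 = 14, L2 = 3
(L1+L2)^2 = (17)^2 = 289
(L1-L2)^2 = (11)^2 = 121
Difference = 289 - 121 = 168
This equals 4*L1*L2 = 4*14*3 = 168
Workspace area = 168*pi

168


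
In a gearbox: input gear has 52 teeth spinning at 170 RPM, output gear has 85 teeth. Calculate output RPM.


Given: N1 = 52 teeth, w1 = 170 RPM, N2 = 85 teeth
Using N1*w1 = N2*w2
w2 = N1*w1 / N2
w2 = 52*170 / 85
w2 = 8840 / 85
w2 = 104 RPM

104 RPM


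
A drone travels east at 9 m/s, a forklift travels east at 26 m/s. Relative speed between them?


Given: v_A = 9 m/s east, v_B = 26 m/s east
Both move in the same direction; relative speed = |v_A - v_B|
|9 - 26| = |-17|
= 17 m/s

17 m/s


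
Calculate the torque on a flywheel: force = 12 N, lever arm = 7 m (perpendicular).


Given: F = 12 N, r = 7 m, angle = 90 deg (perpendicular)
Using tau = F * r * sin(90)
sin(90) = 1
tau = 12 * 7 * 1
tau = 84 Nm

84 Nm


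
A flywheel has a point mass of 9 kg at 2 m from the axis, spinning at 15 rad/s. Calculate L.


Given: m = 9 kg, r = 2 m, omega = 15 rad/s
For a point mass: I = m*r^2
I = 9*2^2 = 9*4 = 36
L = I*omega = 36*15
L = 540 kg*m^2/s

540 kg*m^2/s


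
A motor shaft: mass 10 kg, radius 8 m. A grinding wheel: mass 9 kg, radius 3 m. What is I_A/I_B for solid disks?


Given: M1=10 kg, R1=8 m, M2=9 kg, R2=3 m
For a disk: I = (1/2)*M*R^2, so I_A/I_B = (M1*R1^2)/(M2*R2^2)
M1*R1^2 = 10*64 = 640
M2*R2^2 = 9*9 = 81
I_A/I_B = 640/81 = 640/81

640/81


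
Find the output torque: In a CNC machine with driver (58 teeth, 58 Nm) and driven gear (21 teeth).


Given: N1 = 58, N2 = 21, T1 = 58 Nm
Using T2/T1 = N2/N1
T2 = T1 * N2 / N1
T2 = 58 * 21 / 58
T2 = 1218 / 58
T2 = 21 Nm

21 Nm


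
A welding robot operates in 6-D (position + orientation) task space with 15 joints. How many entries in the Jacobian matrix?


Given: task space dimension = 6, joints = 15
Jacobian is a 6 x 15 matrix
Total entries = rows * columns
Total = 6 * 15
Total = 90

90


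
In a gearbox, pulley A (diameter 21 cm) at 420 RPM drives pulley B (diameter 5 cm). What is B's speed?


Given: D1 = 21 cm, w1 = 420 RPM, D2 = 5 cm
Using D1*w1 = D2*w2
w2 = D1*w1 / D2
w2 = 21*420 / 5
w2 = 8820 / 5
w2 = 1764 RPM

1764 RPM


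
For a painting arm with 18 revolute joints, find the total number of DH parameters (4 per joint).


Given: 18 joints, 4 DH parameters per joint (d, theta, a, alpha)
Total DH parameters = number_of_joints * 4
Total = 18 * 4
Total = 72

72


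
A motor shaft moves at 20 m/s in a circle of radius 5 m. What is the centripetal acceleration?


Given: v = 20 m/s, r = 5 m
Using a_c = v^2 / r
a_c = 20^2 / 5
a_c = 400 / 5
a_c = 80 m/s^2

80 m/s^2


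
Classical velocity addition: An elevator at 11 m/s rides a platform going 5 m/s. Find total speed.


Given: object velocity = 11 m/s, platform velocity = 5 m/s (same direction)
Using classical velocity addition: v_total = v_object + v_platform
v_total = 11 + 5
v_total = 16 m/s

16 m/s


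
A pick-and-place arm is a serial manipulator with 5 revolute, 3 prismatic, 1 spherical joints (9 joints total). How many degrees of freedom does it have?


Given: serial robot with 5 revolute, 3 prismatic, 1 spherical joints
DOF contribution per joint type: revolute=1, prismatic=1, spherical=3, fixed=0
DOF = 5*1 + 3*1 + 1*3
DOF = 11

11


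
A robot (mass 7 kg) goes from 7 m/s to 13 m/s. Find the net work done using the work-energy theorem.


Given: m = 7 kg, v0 = 7 m/s, v = 13 m/s
Using W = (1/2)*m*(v^2 - v0^2)
v^2 = 13^2 = 169
v0^2 = 7^2 = 49
v^2 - v0^2 = 169 - 49 = 120
W = (1/2)*7*120 = 420 J

420 J


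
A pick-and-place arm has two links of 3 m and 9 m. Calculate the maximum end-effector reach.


Given: L1 = 3 m, L2 = 9 m
For a 2-link planar arm, max reach = L1 + L2 (fully extended)
Max reach = 3 + 9
Max reach = 12 m

12 m


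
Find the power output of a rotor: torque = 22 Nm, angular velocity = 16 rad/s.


Given: tau = 22 Nm, omega = 16 rad/s
Using P = tau * omega
P = 22 * 16
P = 352 W

352 W


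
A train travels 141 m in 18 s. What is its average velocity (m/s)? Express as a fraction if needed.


Given: distance d = 141 m, time t = 18 s
Using v = d / t
v = 141 / 18
v = 47/6 m/s

47/6 m/s


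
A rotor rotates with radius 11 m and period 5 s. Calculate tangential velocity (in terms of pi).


Given: radius r = 11 m, period T = 5 s
Using v = 2*pi*r / T
v = 2*pi*11 / 5
v = 22*pi / 5
v = 22/5*pi m/s

22/5*pi m/s


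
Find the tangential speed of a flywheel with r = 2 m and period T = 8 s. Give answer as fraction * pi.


Given: radius r = 2 m, period T = 8 s
Using v = 2*pi*r / T
v = 2*pi*2 / 8
v = 4*pi / 8
v = 1/2*pi m/s

1/2*pi m/s


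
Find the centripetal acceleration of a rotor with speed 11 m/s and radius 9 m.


Given: v = 11 m/s, r = 9 m
Using a_c = v^2 / r
a_c = 11^2 / 9
a_c = 121 / 9
a_c = 121/9 m/s^2

121/9 m/s^2


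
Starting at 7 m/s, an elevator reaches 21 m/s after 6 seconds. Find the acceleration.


Given: initial velocity v0 = 7 m/s, final velocity v = 21 m/s, time t = 6 s
Using a = (v - v0) / t
a = (21 - 7) / 6
a = 14 / 6
a = 7/3 m/s^2

7/3 m/s^2


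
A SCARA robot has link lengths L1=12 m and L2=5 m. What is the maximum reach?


Given: L1 = 12 m, L2 = 5 m
For a 2-link planar arm, max reach = L1 + L2 (fully extended)
Max reach = 12 + 5
Max reach = 17 m

17 m


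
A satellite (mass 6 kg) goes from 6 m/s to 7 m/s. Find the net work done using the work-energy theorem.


Given: m = 6 kg, v0 = 6 m/s, v = 7 m/s
Using W = (1/2)*m*(v^2 - v0^2)
v^2 = 7^2 = 49
v0^2 = 6^2 = 36
v^2 - v0^2 = 49 - 36 = 13
W = (1/2)*6*13 = 39 J

39 J


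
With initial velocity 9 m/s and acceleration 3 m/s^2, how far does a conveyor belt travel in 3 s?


Given: v0 = 9 m/s, a = 3 m/s^2, t = 3 s
Using s = v0*t + (1/2)*a*t^2
s = 9*3 + (1/2)*3*3^2
s = 27 + (1/2)*27
s = 27 + 27/2
s = 81/2

81/2 m


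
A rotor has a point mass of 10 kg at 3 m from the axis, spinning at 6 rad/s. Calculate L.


Given: m = 10 kg, r = 3 m, omega = 6 rad/s
For a point mass: I = m*r^2
I = 10*3^2 = 10*9 = 90
L = I*omega = 90*6
L = 540 kg*m^2/s

540 kg*m^2/s


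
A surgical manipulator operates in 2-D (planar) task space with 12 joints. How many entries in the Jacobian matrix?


Given: task space dimension = 2, joints = 12
Jacobian is a 2 x 12 matrix
Total entries = rows * columns
Total = 2 * 12
Total = 24

24


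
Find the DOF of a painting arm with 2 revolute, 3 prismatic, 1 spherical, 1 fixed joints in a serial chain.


Given: serial robot with 2 revolute, 3 prismatic, 1 spherical, 1 fixed joints
DOF contribution per joint type: revolute=1, prismatic=1, spherical=3, fixed=0
DOF = 2*1 + 3*1 + 1*3 + 1*0
DOF = 8

8


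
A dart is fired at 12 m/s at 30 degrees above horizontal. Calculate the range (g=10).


Given: v0 = 12 m/s, theta = 30 deg, g = 10 m/s^2
sin(2*30) = sin(60) = sqrt(3)/2
Using R = v0^2 * sin(2*theta) / g
R = 12^2 * (sqrt(3)/2) / 10
R = 144 * sqrt(3) / 20
R = 36/5*sqrt(3) m

36/5*sqrt(3) m


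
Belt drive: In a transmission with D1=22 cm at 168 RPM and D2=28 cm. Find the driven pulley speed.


Given: D1 = 22 cm, w1 = 168 RPM, D2 = 28 cm
Using D1*w1 = D2*w2
w2 = D1*w1 / D2
w2 = 22*168 / 28
w2 = 3696 / 28
w2 = 132 RPM

132 RPM


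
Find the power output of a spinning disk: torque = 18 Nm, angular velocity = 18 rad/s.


Given: tau = 18 Nm, omega = 18 rad/s
Using P = tau * omega
P = 18 * 18
P = 324 W

324 W


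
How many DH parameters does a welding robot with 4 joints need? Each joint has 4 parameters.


Given: 4 joints, 4 DH parameters per joint (d, theta, a, alpha)
Total DH parameters = number_of_joints * 4
Total = 4 * 4
Total = 16

16


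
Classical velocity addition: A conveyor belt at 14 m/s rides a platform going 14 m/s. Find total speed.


Given: object velocity = 14 m/s, platform velocity = 14 m/s (same direction)
Using classical velocity addition: v_total = v_object + v_platform
v_total = 14 + 14
v_total = 28 m/s

28 m/s


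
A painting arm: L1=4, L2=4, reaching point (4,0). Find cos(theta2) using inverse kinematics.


Given: L1 = 4, L2 = 4, target (x, y) = (4, 0)
Using cos(theta2) = (x^2 + y^2 - L1^2 - L2^2) / (2*L1*L2)
x^2 + y^2 = 4^2 + 0 = 16
L1^2 + L2^2 = 16 + 16 = 32
Numerator = 16 - 32 = -16
Denominator = 2*4*4 = 32
cos(theta2) = -16/32 = -1/2

-1/2


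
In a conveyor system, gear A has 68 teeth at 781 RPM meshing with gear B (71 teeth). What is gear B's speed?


Given: N1 = 68 teeth, w1 = 781 RPM, N2 = 71 teeth
Using N1*w1 = N2*w2
w2 = N1*w1 / N2
w2 = 68*781 / 71
w2 = 53108 / 71
w2 = 748 RPM

748 RPM


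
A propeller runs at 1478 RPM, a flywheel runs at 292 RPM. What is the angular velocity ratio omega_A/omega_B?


Given: RPM_A = 1478, RPM_B = 292
omega = 2*pi*RPM/60, so omega_A/omega_B = RPM_A / RPM_B
omega_A/omega_B = 1478 / 292
omega_A/omega_B = 739/146

739/146


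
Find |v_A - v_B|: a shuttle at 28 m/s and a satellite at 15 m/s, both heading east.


Given: v_A = 28 m/s east, v_B = 15 m/s east
Both move in the same direction; relative speed = |v_A - v_B|
|28 - 15| = |13|
= 13 m/s

13 m/s


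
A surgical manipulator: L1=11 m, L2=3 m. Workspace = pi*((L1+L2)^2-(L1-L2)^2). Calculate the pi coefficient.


Given: L1 = 11, L2 = 3
(L1+L2)^2 = (14)^2 = 196
(L1-L2)^2 = (8)^2 = 64
Difference = 196 - 64 = 132
This equals 4*L1*L2 = 4*11*3 = 132
Workspace area = 132*pi

132


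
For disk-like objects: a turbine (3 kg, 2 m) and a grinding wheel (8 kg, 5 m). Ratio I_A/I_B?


Given: M1=3 kg, R1=2 m, M2=8 kg, R2=5 m
For a disk: I = (1/2)*M*R^2, so I_A/I_B = (M1*R1^2)/(M2*R2^2)
M1*R1^2 = 3*4 = 12
M2*R2^2 = 8*25 = 200
I_A/I_B = 12/200 = 3/50

3/50


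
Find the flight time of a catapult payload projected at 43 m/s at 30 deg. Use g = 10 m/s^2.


Given: v0 = 43 m/s, theta = 30 deg, g = 10 m/s^2
sin(30) = 1/2
Using T = 2*v0*sin(theta) / g
T = 2*43*1/2 / 10
T = 43 / 10
T = 43/10 s

43/10 s


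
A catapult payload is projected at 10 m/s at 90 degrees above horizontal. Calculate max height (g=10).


Given: v0 = 10 m/s, theta = 90 deg, g = 10 m/s^2
sin^2(90) = 1
Using H = v0^2 * sin^2(theta) / (2*g)
H = 10^2 * 1 / (2*10)
H = 100 * 1 / 20
H = 100 / 20
H = 5 m

5 m


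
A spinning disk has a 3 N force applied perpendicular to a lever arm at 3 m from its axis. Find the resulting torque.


Given: F = 3 N, r = 3 m, angle = 90 deg (perpendicular)
Using tau = F * r * sin(90)
sin(90) = 1
tau = 3 * 3 * 1
tau = 9 Nm

9 Nm


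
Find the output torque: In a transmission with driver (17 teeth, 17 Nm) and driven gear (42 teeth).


Given: N1 = 17, N2 = 42, T1 = 17 Nm
Using T2/T1 = N2/N1
T2 = T1 * N2 / N1
T2 = 17 * 42 / 17
T2 = 714 / 17
T2 = 42 Nm

42 Nm


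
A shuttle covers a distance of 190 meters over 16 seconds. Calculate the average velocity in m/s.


Given: distance d = 190 m, time t = 16 s
Using v = d / t
v = 190 / 16
v = 95/8 m/s

95/8 m/s


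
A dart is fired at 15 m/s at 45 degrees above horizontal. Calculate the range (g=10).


Given: v0 = 15 m/s, theta = 45 deg, g = 10 m/s^2
sin(2*45) = sin(90) = 1
Using R = v0^2 * sin(2*theta) / g
R = 15^2 * 1 / 10
R = 225 / 10
R = 45/2 m

45/2 m


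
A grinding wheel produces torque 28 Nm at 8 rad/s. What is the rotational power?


Given: tau = 28 Nm, omega = 8 rad/s
Using P = tau * omega
P = 28 * 8
P = 224 W

224 W


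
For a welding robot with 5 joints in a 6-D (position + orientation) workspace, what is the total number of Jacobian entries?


Given: task space dimension = 6, joints = 5
Jacobian is a 6 x 5 matrix
Total entries = rows * columns
Total = 6 * 5
Total = 30

30


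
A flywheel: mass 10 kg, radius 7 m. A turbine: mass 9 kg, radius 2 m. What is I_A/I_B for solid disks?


Given: M1=10 kg, R1=7 m, M2=9 kg, R2=2 m
For a disk: I = (1/2)*M*R^2, so I_A/I_B = (M1*R1^2)/(M2*R2^2)
M1*R1^2 = 10*49 = 490
M2*R2^2 = 9*4 = 36
I_A/I_B = 490/36 = 245/18

245/18


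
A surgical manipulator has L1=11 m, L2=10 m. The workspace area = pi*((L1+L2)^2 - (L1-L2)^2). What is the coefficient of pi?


Given: L1 = 11, L2 = 10
(L1+L2)^2 = (21)^2 = 441
(L1-L2)^2 = (1)^2 = 1
Difference = 441 - 1 = 440
This equals 4*L1*L2 = 4*11*10 = 440
Workspace area = 440*pi

440


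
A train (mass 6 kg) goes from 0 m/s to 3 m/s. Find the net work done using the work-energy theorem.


Given: m = 6 kg, v0 = 0 m/s, v = 3 m/s
Using W = (1/2)*m*(v^2 - v0^2)
v^2 = 3^2 = 9
v0^2 = 0^2 = 0
v^2 - v0^2 = 9 - 0 = 9
W = (1/2)*6*9 = 27 J

27 J


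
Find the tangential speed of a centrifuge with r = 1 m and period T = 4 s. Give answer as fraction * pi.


Given: radius r = 1 m, period T = 4 s
Using v = 2*pi*r / T
v = 2*pi*1 / 4
v = 2*pi / 4
v = 1/2*pi m/s

1/2*pi m/s


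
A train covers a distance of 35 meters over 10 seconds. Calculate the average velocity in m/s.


Given: distance d = 35 m, time t = 10 s
Using v = d / t
v = 35 / 10
v = 7/2 m/s

7/2 m/s


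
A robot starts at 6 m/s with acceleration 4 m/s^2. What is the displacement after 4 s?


Given: v0 = 6 m/s, a = 4 m/s^2, t = 4 s
Using s = v0*t + (1/2)*a*t^2
s = 6*4 + (1/2)*4*4^2
s = 24 + (1/2)*64
s = 24 + 32
s = 56

56 m


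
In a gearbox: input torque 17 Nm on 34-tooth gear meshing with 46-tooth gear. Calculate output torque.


Given: N1 = 34, N2 = 46, T1 = 17 Nm
Using T2/T1 = N2/N1
T2 = T1 * N2 / N1
T2 = 17 * 46 / 34
T2 = 782 / 34
T2 = 23 Nm

23 Nm


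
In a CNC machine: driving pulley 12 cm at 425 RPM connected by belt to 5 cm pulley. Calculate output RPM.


Given: D1 = 12 cm, w1 = 425 RPM, D2 = 5 cm
Using D1*w1 = D2*w2
w2 = D1*w1 / D2
w2 = 12*425 / 5
w2 = 5100 / 5
w2 = 1020 RPM

1020 RPM


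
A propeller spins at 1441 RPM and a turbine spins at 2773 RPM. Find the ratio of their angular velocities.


Given: RPM_A = 1441, RPM_B = 2773
omega = 2*pi*RPM/60, so omega_A/omega_B = RPM_A / RPM_B
omega_A/omega_B = 1441 / 2773
omega_A/omega_B = 1441/2773

1441/2773


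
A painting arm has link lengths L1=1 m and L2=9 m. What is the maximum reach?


Given: L1 = 1 m, L2 = 9 m
For a 2-link planar arm, max reach = L1 + L2 (fully extended)
Max reach = 1 + 9
Max reach = 10 m

10 m


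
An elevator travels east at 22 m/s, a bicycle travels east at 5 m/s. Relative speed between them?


Given: v_A = 22 m/s east, v_B = 5 m/s east
Both move in the same direction; relative speed = |v_A - v_B|
|22 - 5| = |17|
= 17 m/s

17 m/s


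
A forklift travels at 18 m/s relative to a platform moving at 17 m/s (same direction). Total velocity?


Given: object velocity = 18 m/s, platform velocity = 17 m/s (same direction)
Using classical velocity addition: v_total = v_object + v_platform
v_total = 18 + 17
v_total = 35 m/s

35 m/s


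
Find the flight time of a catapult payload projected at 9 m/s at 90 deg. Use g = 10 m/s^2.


Given: v0 = 9 m/s, theta = 90 deg, g = 10 m/s^2
sin(90) = 1
Using T = 2*v0*sin(theta) / g
T = 2*9*1 / 10
T = 18 / 10
T = 9/5 s

9/5 s


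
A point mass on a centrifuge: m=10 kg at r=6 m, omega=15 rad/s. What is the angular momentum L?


Given: m = 10 kg, r = 6 m, omega = 15 rad/s
For a point mass: I = m*r^2
I = 10*6^2 = 10*36 = 360
L = I*omega = 360*15
L = 5400 kg*m^2/s

5400 kg*m^2/s


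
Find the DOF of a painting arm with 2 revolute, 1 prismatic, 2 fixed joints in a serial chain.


Given: serial robot with 2 revolute, 1 prismatic, 2 fixed joints
DOF contribution per joint type: revolute=1, prismatic=1, spherical=3, fixed=0
DOF = 2*1 + 1*1 + 2*0
DOF = 3

3


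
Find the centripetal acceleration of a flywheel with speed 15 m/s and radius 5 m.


Given: v = 15 m/s, r = 5 m
Using a_c = v^2 / r
a_c = 15^2 / 5
a_c = 225 / 5
a_c = 45 m/s^2

45 m/s^2


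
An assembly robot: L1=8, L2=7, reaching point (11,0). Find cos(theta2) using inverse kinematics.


Given: L1 = 8, L2 = 7, target (x, y) = (11, 0)
Using cos(theta2) = (x^2 + y^2 - L1^2 - L2^2) / (2*L1*L2)
x^2 + y^2 = 11^2 + 0 = 121
L1^2 + L2^2 = 64 + 49 = 113
Numerator = 121 - 113 = 8
Denominator = 2*8*7 = 112
cos(theta2) = 8/112 = 1/14

1/14


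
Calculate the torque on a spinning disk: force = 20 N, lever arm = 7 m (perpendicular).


Given: F = 20 N, r = 7 m, angle = 90 deg (perpendicular)
Using tau = F * r * sin(90)
sin(90) = 1
tau = 20 * 7 * 1
tau = 140 Nm

140 Nm


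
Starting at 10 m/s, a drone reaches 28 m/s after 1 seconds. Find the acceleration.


Given: initial velocity v0 = 10 m/s, final velocity v = 28 m/s, time t = 1 s
Using a = (v - v0) / t
a = (28 - 10) / 1
a = 18 / 1
a = 18 m/s^2

18 m/s^2


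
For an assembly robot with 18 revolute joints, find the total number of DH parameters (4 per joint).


Given: 18 joints, 4 DH parameters per joint (d, theta, a, alpha)
Total DH parameters = number_of_joints * 4
Total = 18 * 4
Total = 72

72


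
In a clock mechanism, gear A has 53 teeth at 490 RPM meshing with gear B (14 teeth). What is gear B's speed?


Given: N1 = 53 teeth, w1 = 490 RPM, N2 = 14 teeth
Using N1*w1 = N2*w2
w2 = N1*w1 / N2
w2 = 53*490 / 14
w2 = 25970 / 14
w2 = 1855 RPM

1855 RPM


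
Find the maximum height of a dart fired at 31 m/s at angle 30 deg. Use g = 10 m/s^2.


Given: v0 = 31 m/s, theta = 30 deg, g = 10 m/s^2
sin^2(30) = 1/4
Using H = v0^2 * sin^2(theta) / (2*g)
H = 31^2 * 1/4 / (2*10)
H = 961 * 1/4 / 20
H = 961/4 / 20
H = 961/80 m

961/80 m


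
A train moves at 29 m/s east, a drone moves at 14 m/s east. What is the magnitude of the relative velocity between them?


Given: v_A = 29 m/s east, v_B = 14 m/s east
Both move in the same direction; relative speed = |v_A - v_B|
|29 - 14| = |15|
= 15 m/s

15 m/s


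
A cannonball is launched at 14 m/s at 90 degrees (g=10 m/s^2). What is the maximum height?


Given: v0 = 14 m/s, theta = 90 deg, g = 10 m/s^2
sin^2(90) = 1
Using H = v0^2 * sin^2(theta) / (2*g)
H = 14^2 * 1 / (2*10)
H = 196 * 1 / 20
H = 196 / 20
H = 49/5 m

49/5 m


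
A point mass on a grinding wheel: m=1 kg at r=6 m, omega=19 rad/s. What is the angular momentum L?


Given: m = 1 kg, r = 6 m, omega = 19 rad/s
For a point mass: I = m*r^2
I = 1*6^2 = 1*36 = 36
L = I*omega = 36*19
L = 684 kg*m^2/s

684 kg*m^2/s


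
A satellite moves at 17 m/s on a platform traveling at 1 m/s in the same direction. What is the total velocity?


Given: object velocity = 17 m/s, platform velocity = 1 m/s (same direction)
Using classical velocity addition: v_total = v_object + v_platform
v_total = 17 + 1
v_total = 18 m/s

18 m/s


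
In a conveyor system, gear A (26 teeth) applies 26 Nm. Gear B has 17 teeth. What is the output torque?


Given: N1 = 26, N2 = 17, T1 = 26 Nm
Using T2/T1 = N2/N1
T2 = T1 * N2 / N1
T2 = 26 * 17 / 26
T2 = 442 / 26
T2 = 17 Nm

17 Nm


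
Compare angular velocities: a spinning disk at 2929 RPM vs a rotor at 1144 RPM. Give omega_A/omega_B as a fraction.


Given: RPM_A = 2929, RPM_B = 1144
omega = 2*pi*RPM/60, so omega_A/omega_B = RPM_A / RPM_B
omega_A/omega_B = 2929 / 1144
omega_A/omega_B = 2929/1144

2929/1144


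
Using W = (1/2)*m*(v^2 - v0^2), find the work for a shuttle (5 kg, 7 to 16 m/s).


Given: m = 5 kg, v0 = 7 m/s, v = 16 m/s
Using W = (1/2)*m*(v^2 - v0^2)
v^2 = 16^2 = 256
v0^2 = 7^2 = 49
v^2 - v0^2 = 256 - 49 = 207
W = (1/2)*5*207 = 1035/2 J

1035/2 J


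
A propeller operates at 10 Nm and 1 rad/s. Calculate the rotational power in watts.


Given: tau = 10 Nm, omega = 1 rad/s
Using P = tau * omega
P = 10 * 1
P = 10 W

10 W


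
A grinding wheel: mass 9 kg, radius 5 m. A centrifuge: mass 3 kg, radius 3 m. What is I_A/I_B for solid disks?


Given: M1=9 kg, R1=5 m, M2=3 kg, R2=3 m
For a disk: I = (1/2)*M*R^2, so I_A/I_B = (M1*R1^2)/(M2*R2^2)
M1*R1^2 = 9*25 = 225
M2*R2^2 = 3*9 = 27
I_A/I_B = 225/27 = 25/3

25/3


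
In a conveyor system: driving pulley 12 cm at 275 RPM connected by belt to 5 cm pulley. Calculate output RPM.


Given: D1 = 12 cm, w1 = 275 RPM, D2 = 5 cm
Using D1*w1 = D2*w2
w2 = D1*w1 / D2
w2 = 12*275 / 5
w2 = 3300 / 5
w2 = 660 RPM

660 RPM


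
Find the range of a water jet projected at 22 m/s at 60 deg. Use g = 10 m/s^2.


Given: v0 = 22 m/s, theta = 60 deg, g = 10 m/s^2
sin(2*60) = sin(120) = sqrt(3)/2
Using R = v0^2 * sin(2*theta) / g
R = 22^2 * (sqrt(3)/2) / 10
R = 484 * sqrt(3) / 20
R = 121/5*sqrt(3) m

121/5*sqrt(3) m


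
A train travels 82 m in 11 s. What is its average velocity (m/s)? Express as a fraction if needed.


Given: distance d = 82 m, time t = 11 s
Using v = d / t
v = 82 / 11
v = 82/11 m/s

82/11 m/s


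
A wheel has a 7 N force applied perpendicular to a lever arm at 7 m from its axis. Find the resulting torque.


Given: F = 7 N, r = 7 m, angle = 90 deg (perpendicular)
Using tau = F * r * sin(90)
sin(90) = 1
tau = 7 * 7 * 1
tau = 49 Nm

49 Nm


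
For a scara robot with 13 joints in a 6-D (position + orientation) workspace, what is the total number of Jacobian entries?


Given: task space dimension = 6, joints = 13
Jacobian is a 6 x 13 matrix
Total entries = rows * columns
Total = 6 * 13
Total = 78

78


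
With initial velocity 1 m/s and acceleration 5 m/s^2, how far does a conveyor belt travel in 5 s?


Given: v0 = 1 m/s, a = 5 m/s^2, t = 5 s
Using s = v0*t + (1/2)*a*t^2
s = 1*5 + (1/2)*5*5^2
s = 5 + (1/2)*125
s = 5 + 125/2
s = 135/2

135/2 m


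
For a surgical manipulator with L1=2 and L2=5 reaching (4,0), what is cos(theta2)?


Given: L1 = 2, L2 = 5, target (x, y) = (4, 0)
Using cos(theta2) = (x^2 + y^2 - L1^2 - L2^2) / (2*L1*L2)
x^2 + y^2 = 4^2 + 0 = 16
L1^2 + L2^2 = 4 + 25 = 29
Numerator = 16 - 29 = -13
Denominator = 2*2*5 = 20
cos(theta2) = -13/20 = -13/20

-13/20


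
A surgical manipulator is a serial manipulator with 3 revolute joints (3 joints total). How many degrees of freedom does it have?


Given: serial robot with 3 revolute joints
DOF contribution per joint type: revolute=1, prismatic=1, spherical=3, fixed=0
DOF = 3*1
DOF = 3

3


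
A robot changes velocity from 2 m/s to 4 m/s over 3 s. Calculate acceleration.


Given: initial velocity v0 = 2 m/s, final velocity v = 4 m/s, time t = 3 s
Using a = (v - v0) / t
a = (4 - 2) / 3
a = 2 / 3
a = 2/3 m/s^2

2/3 m/s^2


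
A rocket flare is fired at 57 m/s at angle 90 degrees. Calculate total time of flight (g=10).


Given: v0 = 57 m/s, theta = 90 deg, g = 10 m/s^2
sin(90) = 1
Using T = 2*v0*sin(theta) / g
T = 2*57*1 / 10
T = 114 / 10
T = 57/5 s

57/5 s


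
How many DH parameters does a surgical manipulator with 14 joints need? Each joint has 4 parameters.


Given: 14 joints, 4 DH parameters per joint (d, theta, a, alpha)
Total DH parameters = number_of_joints * 4
Total = 14 * 4
Total = 56

56


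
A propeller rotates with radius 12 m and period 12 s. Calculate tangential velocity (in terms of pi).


Given: radius r = 12 m, period T = 12 s
Using v = 2*pi*r / T
v = 2*pi*12 / 12
v = 24*pi / 12
v = 2*pi m/s

2*pi m/s


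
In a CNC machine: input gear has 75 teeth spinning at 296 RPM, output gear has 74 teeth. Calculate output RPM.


Given: N1 = 75 teeth, w1 = 296 RPM, N2 = 74 teeth
Using N1*w1 = N2*w2
w2 = N1*w1 / N2
w2 = 75*296 / 74
w2 = 22200 / 74
w2 = 300 RPM

300 RPM


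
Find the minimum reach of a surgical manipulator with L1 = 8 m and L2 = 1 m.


Given: L1 = 8 m, L2 = 1 m
For a 2-link planar arm, min reach = |L1 - L2| (second link folded back)
Min reach = |8 - 1|
Min reach = 7 m

7 m


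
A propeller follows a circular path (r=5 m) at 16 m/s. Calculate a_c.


Given: v = 16 m/s, r = 5 m
Using a_c = v^2 / r
a_c = 16^2 / 5
a_c = 256 / 5
a_c = 256/5 m/s^2

256/5 m/s^2


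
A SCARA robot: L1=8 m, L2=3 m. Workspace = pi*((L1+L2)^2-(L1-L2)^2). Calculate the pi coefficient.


Given: L1 = 8, L2 = 3
(L1+L2)^2 = (11)^2 = 121
(L1-L2)^2 = (5)^2 = 25
Difference = 121 - 25 = 96
This equals 4*L1*L2 = 4*8*3 = 96
Workspace area = 96*pi

96


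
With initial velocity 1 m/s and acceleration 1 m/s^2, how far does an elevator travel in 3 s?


Given: v0 = 1 m/s, a = 1 m/s^2, t = 3 s
Using s = v0*t + (1/2)*a*t^2
s = 1*3 + (1/2)*1*3^2
s = 3 + (1/2)*9
s = 3 + 9/2
s = 15/2

15/2 m


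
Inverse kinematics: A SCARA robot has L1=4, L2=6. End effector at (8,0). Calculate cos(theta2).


Given: L1 = 4, L2 = 6, target (x, y) = (8, 0)
Using cos(theta2) = (x^2 + y^2 - L1^2 - L2^2) / (2*L1*L2)
x^2 + y^2 = 8^2 + 0 = 64
L1^2 + L2^2 = 16 + 36 = 52
Numerator = 64 - 52 = 12
Denominator = 2*4*6 = 48
cos(theta2) = 12/48 = 1/4

1/4


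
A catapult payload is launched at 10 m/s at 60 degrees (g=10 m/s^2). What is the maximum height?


Given: v0 = 10 m/s, theta = 60 deg, g = 10 m/s^2
sin^2(60) = 3/4
Using H = v0^2 * sin^2(theta) / (2*g)
H = 10^2 * 3/4 / (2*10)
H = 100 * 3/4 / 20
H = 75 / 20
H = 15/4 m

15/4 m


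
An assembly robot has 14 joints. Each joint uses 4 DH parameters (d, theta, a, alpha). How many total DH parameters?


Given: 14 joints, 4 DH parameters per joint (d, theta, a, alpha)
Total DH parameters = number_of_joints * 4
Total = 14 * 4
Total = 56

56


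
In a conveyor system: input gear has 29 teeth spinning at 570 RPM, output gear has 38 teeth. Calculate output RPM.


Given: N1 = 29 teeth, w1 = 570 RPM, N2 = 38 teeth
Using N1*w1 = N2*w2
w2 = N1*w1 / N2
w2 = 29*570 / 38
w2 = 16530 / 38
w2 = 435 RPM

435 RPM


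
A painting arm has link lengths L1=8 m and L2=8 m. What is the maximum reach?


Given: L1 = 8 m, L2 = 8 m
For a 2-link planar arm, max reach = L1 + L2 (fully extended)
Max reach = 8 + 8
Max reach = 16 m

16 m


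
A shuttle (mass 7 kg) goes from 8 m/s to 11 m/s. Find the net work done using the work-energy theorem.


Given: m = 7 kg, v0 = 8 m/s, v = 11 m/s
Using W = (1/2)*m*(v^2 - v0^2)
v^2 = 11^2 = 121
v0^2 = 8^2 = 64
v^2 - v0^2 = 121 - 64 = 57
W = (1/2)*7*57 = 399/2 J

399/2 J


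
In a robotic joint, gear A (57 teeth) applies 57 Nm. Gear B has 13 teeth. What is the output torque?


Given: N1 = 57, N2 = 13, T1 = 57 Nm
Using T2/T1 = N2/N1
T2 = T1 * N2 / N1
T2 = 57 * 13 / 57
T2 = 741 / 57
T2 = 13 Nm

13 Nm


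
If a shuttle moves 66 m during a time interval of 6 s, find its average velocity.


Given: distance d = 66 m, time t = 6 s
Using v = d / t
v = 66 / 6
v = 11 m/s

11 m/s


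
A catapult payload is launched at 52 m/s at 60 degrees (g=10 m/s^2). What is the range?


Given: v0 = 52 m/s, theta = 60 deg, g = 10 m/s^2
sin(2*60) = sin(120) = sqrt(3)/2
Using R = v0^2 * sin(2*theta) / g
R = 52^2 * (sqrt(3)/2) / 10
R = 2704 * sqrt(3) / 20
R = 676/5*sqrt(3) m

676/5*sqrt(3) m


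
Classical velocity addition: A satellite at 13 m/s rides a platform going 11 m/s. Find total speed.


Given: object velocity = 13 m/s, platform velocity = 11 m/s (same direction)
Using classical velocity addition: v_total = v_object + v_platform
v_total = 13 + 11
v_total = 24 m/s

24 m/s


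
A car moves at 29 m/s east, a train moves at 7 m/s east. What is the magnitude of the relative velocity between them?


Given: v_A = 29 m/s east, v_B = 7 m/s east
Both move in the same direction; relative speed = |v_A - v_B|
|29 - 7| = |22|
= 22 m/s

22 m/s


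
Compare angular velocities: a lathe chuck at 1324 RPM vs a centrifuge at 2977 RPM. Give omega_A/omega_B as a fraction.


Given: RPM_A = 1324, RPM_B = 2977
omega = 2*pi*RPM/60, so omega_A/omega_B = RPM_A / RPM_B
omega_A/omega_B = 1324 / 2977
omega_A/omega_B = 1324/2977

1324/2977


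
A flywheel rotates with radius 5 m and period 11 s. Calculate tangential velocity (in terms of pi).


Given: radius r = 5 m, period T = 11 s
Using v = 2*pi*r / T
v = 2*pi*5 / 11
v = 10*pi / 11
v = 10/11*pi m/s

10/11*pi m/s


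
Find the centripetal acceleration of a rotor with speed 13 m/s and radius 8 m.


Given: v = 13 m/s, r = 8 m
Using a_c = v^2 / r
a_c = 13^2 / 8
a_c = 169 / 8
a_c = 169/8 m/s^2

169/8 m/s^2


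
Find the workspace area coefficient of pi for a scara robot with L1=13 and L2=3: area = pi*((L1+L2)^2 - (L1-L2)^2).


Given: L1 = 13, L2 = 3
(L1+L2)^2 = (16)^2 = 256
(L1-L2)^2 = (10)^2 = 100
Difference = 256 - 100 = 156
This equals 4*L1*L2 = 4*13*3 = 156
Workspace area = 156*pi

156


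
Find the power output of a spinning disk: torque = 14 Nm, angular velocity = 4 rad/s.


Given: tau = 14 Nm, omega = 4 rad/s
Using P = tau * omega
P = 14 * 4
P = 56 W

56 W


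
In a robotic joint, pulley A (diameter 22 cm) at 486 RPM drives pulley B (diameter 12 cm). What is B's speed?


Given: D1 = 22 cm, w1 = 486 RPM, D2 = 12 cm
Using D1*w1 = D2*w2
w2 = D1*w1 / D2
w2 = 22*486 / 12
w2 = 10692 / 12
w2 = 891 RPM

891 RPM


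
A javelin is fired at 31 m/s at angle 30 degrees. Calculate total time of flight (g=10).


Given: v0 = 31 m/s, theta = 30 deg, g = 10 m/s^2
sin(30) = 1/2
Using T = 2*v0*sin(theta) / g
T = 2*31*1/2 / 10
T = 31 / 10
T = 31/10 s

31/10 s


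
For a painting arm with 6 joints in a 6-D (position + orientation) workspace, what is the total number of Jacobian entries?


Given: task space dimension = 6, joints = 6
Jacobian is a 6 x 6 matrix
Total entries = rows * columns
Total = 6 * 6
Total = 36

36
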